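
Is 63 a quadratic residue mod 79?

Both 63 ≡ 3 and 79 ≡ 3 (mod 4), so reciprocity gives (63/79) = -(79/63). Reduce: 79 ≡ 16 (mod 63). Now have -(16/63).
Factor out 2: 16 = 2^4. Since 63 ≡ 7 (mod 8), (2/63) = +1, and (2/63)^4 = +1. Now have -(1/63).
(1/63) = 1. Collecting the sign factors: -1.
The Legendre symbol is -1, so x^2 ≡ 63 (mod 79) has no solution.

no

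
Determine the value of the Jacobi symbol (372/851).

-1

Factor out 2: 372 = 2^2·93. Since 851 ≡ 3 (mod 8), (2/851) = -1, and (2/851)^2 = +1. Now have (93/851).
93 ≡ 1 (mod 4), so quadratic reciprocity gives (93/851) = (851/93). Reduce: 851 ≡ 14 (mod 93). Now have (14/93).
Factor out 2: 14 = 2·7. Since 93 ≡ 5 (mod 8), (2/93) = -1. Now have -(7/93).
93 ≡ 1 (mod 4), so quadratic reciprocity gives (7/93) = (93/7). Reduce: 93 ≡ 2 (mod 7). Now have -(2/7).
Factor out 2: 2 = 2. Since 7 ≡ 7 (mod 8), (2/7) = +1. Now have -(1/7).
(1/7) = 1. Collecting the sign factors: -1.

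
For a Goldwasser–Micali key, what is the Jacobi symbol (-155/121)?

1

Pull out -1: (-155/121) = (-1/121)·(155/121). Since 121 ≡ 1 (mod 4), (-1/121) = +1. Now have (155/121).
Reduce the numerator: 155 ≡ 34 (mod 121), so (155/121) = (34/121).
Factor out 2: 34 = 2·17. Since 121 ≡ 1 (mod 8), (2/121) = +1. Now have (17/121).
17 ≡ 1 (mod 4), so quadratic reciprocity gives (17/121) = (121/17). Reduce: 121 ≡ 2 (mod 17). Now have (2/17).
Factor out 2: 2 = 2. Since 17 ≡ 1 (mod 8), (2/17) = +1. Now have (1/17).
(1/17) = 1. Collecting the sign factors: 1.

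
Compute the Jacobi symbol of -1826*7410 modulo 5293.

-1

By multiplicativity, (-1826·7410/5293) = (-1826/5293)·(7410/5293).
First factor (-1826/5293):
(-1826/5293)
  = (1826/5293)    [5293 ≡ 1 mod 4 ⇒ (-1/5293) = +1]
  = -(913/5293)    [5293 ≡ 5 mod 8 ⇒ (2/5293) = -1]
  = -(5293/913)    [QR: 913 ≡ 1 mod 4, sign kept]
  = -(728/913)    [5293 ≡ 728 mod 913]
  = -(91/913)    [913 ≡ 1 mod 8 ⇒ (2/913)^3 = +1]
  = -(913/91)    [QR: 913 ≡ 1 mod 4, sign kept]
  = -(3/91)    [913 ≡ 3 mod 91]
  = (91/3)    [QR: both ≡ 3 mod 4, sign flips]
  = (1/3)    [91 ≡ 1 mod 3]
  = 1    [(1/3) = 1]
Second factor (7410/5293):
(7410/5293)
  = (2117/5293)    [7410 ≡ 2117 mod 5293]
  = (5293/2117)    [QR: 2117 ≡ 1 mod 4, sign kept]
  = (1059/2117)    [5293 ≡ 1059 mod 2117]
  = (2117/1059)    [QR: 2117 ≡ 1 mod 4, sign kept]
  = (1058/1059)    [2117 ≡ 1058 mod 1059]
  = -(529/1059)    [1059 ≡ 3 mod 8 ⇒ (2/1059) = -1]
  = -(1059/529)    [QR: 529 ≡ 1 mod 4, sign kept]
  = -(1/529)    [1059 ≡ 1 mod 529]
  = -1    [(1/529) = 1]
Product: (1)·(-1) = -1.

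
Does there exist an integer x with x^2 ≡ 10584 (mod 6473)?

(10584|6473)
  = (4111|6473)    [10584 ≡ 4111 mod 6473]
  = (6473|4111)    [QR: 6473 ≡ 1 mod 4, sign kept]
  = (2362|4111)    [6473 ≡ 2362 mod 4111]
  = (1181|4111)    [4111 ≡ 7 mod 8 ⇒ (2|4111) = +1]
  = (4111|1181)    [QR: 1181 ≡ 1 mod 4, sign kept]
  = (568|1181)    [4111 ≡ 568 mod 1181]
  = -(71|1181)    [1181 ≡ 5 mod 8 ⇒ (2|1181)^3 = -1]
  = -(1181|71)    [QR: 1181 ≡ 1 mod 4, sign kept]
  = -(45|71)    [1181 ≡ 45 mod 71]
  = -(71|45)    [QR: 45 ≡ 1 mod 4, sign kept]
  = -(26|45)    [71 ≡ 26 mod 45]
  = (13|45)    [45 ≡ 5 mod 8 ⇒ (2|45) = -1]
  = (45|13)    [QR: 13 ≡ 1 mod 4, sign kept]
  = (6|13)    [45 ≡ 6 mod 13]
  = -(3|13)    [13 ≡ 5 mod 8 ⇒ (2|13) = -1]
  = -(13|3)    [QR: 13 ≡ 1 mod 4, sign kept]
  = -(1|3)    [13 ≡ 1 mod 3]
  = -1    [(1|3) = 1]
The Legendre symbol is -1, so x^2 ≡ 10584 (mod 6473) has no solution.

no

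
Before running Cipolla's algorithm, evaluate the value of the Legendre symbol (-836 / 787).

(-836 / 787)
  = (738 / 787)    [-836 ≡ 738 mod 787]
  = -(369 / 787)    [787 ≡ 3 mod 8 ⇒ (2 / 787) = -1]
  = -(787 / 369)    [QR: 369 ≡ 1 mod 4, sign kept]
  = -(49 / 369)    [787 ≡ 49 mod 369]
  = -(369 / 49)    [QR: 49 ≡ 1 mod 4, sign kept]
  = -(26 / 49)    [369 ≡ 26 mod 49]
  = -(13 / 49)    [49 ≡ 1 mod 8 ⇒ (2 / 49) = +1]
  = -(49 / 13)    [QR: 13 ≡ 1 mod 4, sign kept]
  = -(10 / 13)    [49 ≡ 10 mod 13]
  = (5 / 13)    [13 ≡ 5 mod 8 ⇒ (2 / 13) = -1]
  = (13 / 5)    [QR: 5 ≡ 1 mod 4, sign kept]
  = (3 / 5)    [13 ≡ 3 mod 5]
  = (5 / 3)    [QR: 5 ≡ 1 mod 4, sign kept]
  = (2 / 3)    [5 ≡ 2 mod 3]
  = -(1 / 3)    [3 ≡ 3 mod 8 ⇒ (2 / 3) = -1]
  = -1    [(1 / 3) = 1]

-1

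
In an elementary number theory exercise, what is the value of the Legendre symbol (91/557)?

557 ≡ 1 (mod 4), so quadratic reciprocity gives (91/557) = (557/91). Reduce: 557 ≡ 11 (mod 91). Now have (11/91).
Both 11 ≡ 3 and 91 ≡ 3 (mod 4), so reciprocity gives (11/91) = -(91/11). Reduce: 91 ≡ 3 (mod 11). Now have -(3/11).
Both 3 ≡ 3 and 11 ≡ 3 (mod 4), so reciprocity gives (3/11) = -(11/3). Reduce: 11 ≡ 2 (mod 3). Now have (2/3).
Factor out 2: 2 = 2. Since 3 ≡ 3 (mod 8), (2/3) = -1. Now have -(1/3).
(1/3) = 1. Collecting the sign factors: -1.

-1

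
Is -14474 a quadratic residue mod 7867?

(-14474|7867)
  = (1260|7867)    [-14474 ≡ 1260 mod 7867]
  = (315|7867)    [7867 ≡ 3 mod 8 ⇒ (2|7867)^2 = +1]
  = -(7867|315)    [QR: both ≡ 3 mod 4, sign flips]
  = -(307|315)    [7867 ≡ 307 mod 315]
  = (315|307)    [QR: both ≡ 3 mod 4, sign flips]
  = (8|307)    [315 ≡ 8 mod 307]
  = -(1|307)    [307 ≡ 3 mod 8 ⇒ (2|307)^3 = -1]
  = -1    [(1|307) = 1]
The Legendre symbol is -1, so x^2 ≡ -14474 (mod 7867) has no solution.

no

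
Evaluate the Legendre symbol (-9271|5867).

(-9271|5867)
  = (2463|5867)    [-9271 ≡ 2463 mod 5867]
  = -(5867|2463)    [QR: both ≡ 3 mod 4, sign flips]
  = -(941|2463)    [5867 ≡ 941 mod 2463]
  = -(2463|941)    [QR: 941 ≡ 1 mod 4, sign kept]
  = -(581|941)    [2463 ≡ 581 mod 941]
  = -(941|581)    [QR: 581 ≡ 1 mod 4, sign kept]
  = -(360|581)    [941 ≡ 360 mod 581]
  = (45|581)    [581 ≡ 5 mod 8 ⇒ (2|581)^3 = -1]
  = (581|45)    [QR: 45 ≡ 1 mod 4, sign kept]
  = (41|45)    [581 ≡ 41 mod 45]
  = (45|41)    [QR: 41 ≡ 1 mod 4, sign kept]
  = (4|41)    [45 ≡ 4 mod 41]
  = (1|41)    [41 ≡ 1 mod 8 ⇒ (2|41)^2 = +1]
  = 1    [(1|41) = 1]

1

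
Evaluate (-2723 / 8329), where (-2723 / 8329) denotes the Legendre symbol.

Pull out -1: (-2723 / 8329) = (-1 / 8329)·(2723 / 8329). Since 8329 ≡ 1 (mod 4), (-1 / 8329) = +1. Now have (2723 / 8329).
8329 ≡ 1 (mod 4), so quadratic reciprocity gives (2723 / 8329) = (8329 / 2723). Reduce: 8329 ≡ 160 (mod 2723). Now have (160 / 2723).
Factor out 2: 160 = 2^5·5. Since 2723 ≡ 3 (mod 8), (2 / 2723) = -1, and (2 / 2723)^5 = -1. Now have -(5 / 2723).
5 ≡ 1 (mod 4), so quadratic reciprocity gives (5 / 2723) = (2723 / 5). Reduce: 2723 ≡ 3 (mod 5). Now have -(3 / 5).
5 ≡ 1 (mod 4), so quadratic reciprocity gives (3 / 5) = (5 / 3). Reduce: 5 ≡ 2 (mod 3). Now have -(2 / 3).
Factor out 2: 2 = 2. Since 3 ≡ 3 (mod 8), (2 / 3) = -1. Now have (1 / 3).
(1 / 3) = 1. Collecting the sign factors: 1.

1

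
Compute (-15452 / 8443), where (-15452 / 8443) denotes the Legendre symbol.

1

Pull out -1: (-15452 / 8443) = (-1 / 8443)·(15452 / 8443). Since 8443 ≡ 3 (mod 4), (-1 / 8443) = -1. Now have -(15452 / 8443).
Reduce the numerator: 15452 ≡ 7009 (mod 8443), so (15452 / 8443) = (7009 / 8443).
7009 ≡ 1 (mod 4), so quadratic reciprocity gives (7009 / 8443) = (8443 / 7009). Reduce: 8443 ≡ 1434 (mod 7009). Now have -(1434 / 7009).
Factor out 2: 1434 = 2·717. Since 7009 ≡ 1 (mod 8), (2 / 7009) = +1. Now have -(717 / 7009).
717 ≡ 1 (mod 4), so quadratic reciprocity gives (717 / 7009) = (7009 / 717). Reduce: 7009 ≡ 556 (mod 717). Now have -(556 / 717).
Factor out 2: 556 = 2^2·139. Since 717 ≡ 5 (mod 8), (2 / 717) = -1, and (2 / 717)^2 = +1. Now have -(139 / 717).
717 ≡ 1 (mod 4), so quadratic reciprocity gives (139 / 717) = (717 / 139). Reduce: 717 ≡ 22 (mod 139). Now have -(22 / 139).
Factor out 2: 22 = 2·11. Since 139 ≡ 3 (mod 8), (2 / 139) = -1. Now have (11 / 139).
Both 11 ≡ 3 and 139 ≡ 3 (mod 4), so reciprocity gives (11 / 139) = -(139 / 11). Reduce: 139 ≡ 7 (mod 11). Now have -(7 / 11).
Both 7 ≡ 3 and 11 ≡ 3 (mod 4), so reciprocity gives (7 / 11) = -(11 / 7). Reduce: 11 ≡ 4 (mod 7). Now have (4 / 7).
Factor out 2: 4 = 2^2. Since 7 ≡ 7 (mod 8), (2 / 7) = +1, and (2 / 7)^2 = +1. Now have (1 / 7).
(1 / 7) = 1. Collecting the sign factors: 1.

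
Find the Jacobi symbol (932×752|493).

1

By multiplicativity, (932·752|493) = (932|493)·(752|493).
First factor (932|493):
Reduce the numerator: 932 ≡ 439 (mod 493), so (932|493) = (439|493).
493 ≡ 1 (mod 4), so quadratic reciprocity gives (439|493) = (493|439). Reduce: 493 ≡ 54 (mod 439). Now have (54|439).
Factor out 2: 54 = 2·27. Since 439 ≡ 7 (mod 8), (2|439) = +1. Now have (27|439).
Both 27 ≡ 3 and 439 ≡ 3 (mod 4), so reciprocity gives (27|439) = -(439|27). Reduce: 439 ≡ 7 (mod 27). Now have -(7|27).
Both 7 ≡ 3 and 27 ≡ 3 (mod 4), so reciprocity gives (7|27) = -(27|7). Reduce: 27 ≡ 6 (mod 7). Now have (6|7).
Factor out 2: 6 = 2·3. Since 7 ≡ 7 (mod 8), (2|7) = +1. Now have (3|7).
Both 3 ≡ 3 and 7 ≡ 3 (mod 4), so reciprocity gives (3|7) = -(7|3). Reduce: 7 ≡ 1 (mod 3). Now have -(1|3).
(1|3) = 1. Collecting the sign factors: -1.
Second factor (752|493):
Reduce the numerator: 752 ≡ 259 (mod 493), so (752|493) = (259|493).
493 ≡ 1 (mod 4), so quadratic reciprocity gives (259|493) = (493|259). Reduce: 493 ≡ 234 (mod 259). Now have (234|259).
Factor out 2: 234 = 2·117. Since 259 ≡ 3 (mod 8), (2|259) = -1. Now have -(117|259).
117 ≡ 1 (mod 4), so quadratic reciprocity gives (117|259) = (259|117). Reduce: 259 ≡ 25 (mod 117). Now have -(25|117).
25 ≡ 1 (mod 4), so quadratic reciprocity gives (25|117) = (117|25). Reduce: 117 ≡ 17 (mod 25). Now have -(17|25).
17 ≡ 1 (mod 4), so quadratic reciprocity gives (17|25) = (25|17). Reduce: 25 ≡ 8 (mod 17). Now have -(8|17).
Factor out 2: 8 = 2^3. Since 17 ≡ 1 (mod 8), (2|17) = +1, and (2|17)^3 = +1. Now have -(1|17).
(1|17) = 1. Collecting the sign factors: -1.
Product: (-1)·(-1) = 1.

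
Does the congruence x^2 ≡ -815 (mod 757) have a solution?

(-815/757)
  = (699/757)    [-815 ≡ 699 mod 757]
  = (757/699)    [QR: 757 ≡ 1 mod 4, sign kept]
  = (58/699)    [757 ≡ 58 mod 699]
  = -(29/699)    [699 ≡ 3 mod 8 ⇒ (2/699) = -1]
  = -(699/29)    [QR: 29 ≡ 1 mod 4, sign kept]
  = -(3/29)    [699 ≡ 3 mod 29]
  = -(29/3)    [QR: 29 ≡ 1 mod 4, sign kept]
  = -(2/3)    [29 ≡ 2 mod 3]
  = (1/3)    [3 ≡ 3 mod 8 ⇒ (2/3) = -1]
  = 1    [(1/3) = 1]
The Legendre symbol is 1, so x^2 ≡ -815 (mod 757) has solution.

yes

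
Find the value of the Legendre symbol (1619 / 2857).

(1619 / 2857)
  = (2857 / 1619)    [QR: 2857 ≡ 1 mod 4, sign kept]
  = (1238 / 1619)    [2857 ≡ 1238 mod 1619]
  = -(619 / 1619)    [1619 ≡ 3 mod 8 ⇒ (2 / 1619) = -1]
  = (1619 / 619)    [QR: both ≡ 3 mod 4, sign flips]
  = (381 / 619)    [1619 ≡ 381 mod 619]
  = (619 / 381)    [QR: 381 ≡ 1 mod 4, sign kept]
  = (238 / 381)    [619 ≡ 238 mod 381]
  = -(119 / 381)    [381 ≡ 5 mod 8 ⇒ (2 / 381) = -1]
  = -(381 / 119)    [QR: 381 ≡ 1 mod 4, sign kept]
  = -(24 / 119)    [381 ≡ 24 mod 119]
  = -(3 / 119)    [119 ≡ 7 mod 8 ⇒ (2 / 119)^3 = +1]
  = (119 / 3)    [QR: both ≡ 3 mod 4, sign flips]
  = (2 / 3)    [119 ≡ 2 mod 3]
  = -(1 / 3)    [3 ≡ 3 mod 8 ⇒ (2 / 3) = -1]
  = -1    [(1 / 3) = 1]

-1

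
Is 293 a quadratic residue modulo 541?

(293|541)
  = (541|293)    [QR: 293 ≡ 1 mod 4, sign kept]
  = (248|293)    [541 ≡ 248 mod 293]
  = -(31|293)    [293 ≡ 5 mod 8 ⇒ (2|293)^3 = -1]
  = -(293|31)    [QR: 293 ≡ 1 mod 4, sign kept]
  = -(14|31)    [293 ≡ 14 mod 31]
  = -(7|31)    [31 ≡ 7 mod 8 ⇒ (2|31) = +1]
  = (31|7)    [QR: both ≡ 3 mod 4, sign flips]
  = (3|7)    [31 ≡ 3 mod 7]
  = -(7|3)    [QR: both ≡ 3 mod 4, sign flips]
  = -(1|3)    [7 ≡ 1 mod 3]
  = -1    [(1|3) = 1]
The Legendre symbol is -1, so x^2 ≡ 293 (mod 541) has no solution.

no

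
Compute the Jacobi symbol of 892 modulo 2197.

Factor out 2: 892 = 2^2·223. Since 2197 ≡ 5 (mod 8), (2/2197) = -1, and (2/2197)^2 = +1. Now have (223/2197).
2197 ≡ 1 (mod 4), so quadratic reciprocity gives (223/2197) = (2197/223). Reduce: 2197 ≡ 190 (mod 223). Now have (190/223).
Factor out 2: 190 = 2·95. Since 223 ≡ 7 (mod 8), (2/223) = +1. Now have (95/223).
Both 95 ≡ 3 and 223 ≡ 3 (mod 4), so reciprocity gives (95/223) = -(223/95). Reduce: 223 ≡ 33 (mod 95). Now have -(33/95).
33 ≡ 1 (mod 4), so quadratic reciprocity gives (33/95) = (95/33). Reduce: 95 ≡ 29 (mod 33). Now have -(29/33).
29 ≡ 1 (mod 4), so quadratic reciprocity gives (29/33) = (33/29). Reduce: 33 ≡ 4 (mod 29). Now have -(4/29).
Factor out 2: 4 = 2^2. Since 29 ≡ 5 (mod 8), (2/29) = -1, and (2/29)^2 = +1. Now have -(1/29).
(1/29) = 1. Collecting the sign factors: -1.

-1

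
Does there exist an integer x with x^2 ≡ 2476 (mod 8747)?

no

(2476/8747)
  = (619/8747)    [8747 ≡ 3 mod 8 ⇒ (2/8747)^2 = +1]
  = -(8747/619)    [QR: both ≡ 3 mod 4, sign flips]
  = -(81/619)    [8747 ≡ 81 mod 619]
  = -(619/81)    [QR: 81 ≡ 1 mod 4, sign kept]
  = -(52/81)    [619 ≡ 52 mod 81]
  = -(13/81)    [81 ≡ 1 mod 8 ⇒ (2/81)^2 = +1]
  = -(81/13)    [QR: 13 ≡ 1 mod 4, sign kept]
  = -(3/13)    [81 ≡ 3 mod 13]
  = -(13/3)    [QR: 13 ≡ 1 mod 4, sign kept]
  = -(1/3)    [13 ≡ 1 mod 3]
  = -1    [(1/3) = 1]
The Legendre symbol is -1, so x^2 ≡ 2476 (mod 8747) has no solution.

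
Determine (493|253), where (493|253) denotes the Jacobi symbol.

(493|253)
  = (240|253)    [493 ≡ 240 mod 253]
  = (15|253)    [253 ≡ 5 mod 8 ⇒ (2|253)^4 = +1]
  = (253|15)    [QR: 253 ≡ 1 mod 4, sign kept]
  = (13|15)    [253 ≡ 13 mod 15]
  = (15|13)    [QR: 13 ≡ 1 mod 4, sign kept]
  = (2|13)    [15 ≡ 2 mod 13]
  = -(1|13)    [13 ≡ 5 mod 8 ⇒ (2|13) = -1]
  = -1    [(1|13) = 1]

-1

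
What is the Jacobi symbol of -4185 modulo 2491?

1

(-4185/2491)
  = (797/2491)    [-4185 ≡ 797 mod 2491]
  = (2491/797)    [QR: 797 ≡ 1 mod 4, sign kept]
  = (100/797)    [2491 ≡ 100 mod 797]
  = (25/797)    [797 ≡ 5 mod 8 ⇒ (2/797)^2 = +1]
  = (797/25)    [QR: 25 ≡ 1 mod 4, sign kept]
  = (22/25)    [797 ≡ 22 mod 25]
  = (11/25)    [25 ≡ 1 mod 8 ⇒ (2/25) = +1]
  = (25/11)    [QR: 25 ≡ 1 mod 4, sign kept]
  = (3/11)    [25 ≡ 3 mod 11]
  = -(11/3)    [QR: both ≡ 3 mod 4, sign flips]
  = -(2/3)    [11 ≡ 2 mod 3]
  = (1/3)    [3 ≡ 3 mod 8 ⇒ (2/3) = -1]
  = 1    [(1/3) = 1]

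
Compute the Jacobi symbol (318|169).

1

Reduce the numerator: 318 ≡ 149 (mod 169), so (318|169) = (149|169).
149 ≡ 1 (mod 4), so quadratic reciprocity gives (149|169) = (169|149). Reduce: 169 ≡ 20 (mod 149). Now have (20|149).
Factor out 2: 20 = 2^2·5. Since 149 ≡ 5 (mod 8), (2|149) = -1, and (2|149)^2 = +1. Now have (5|149).
5 ≡ 1 (mod 4), so quadratic reciprocity gives (5|149) = (149|5). Reduce: 149 ≡ 4 (mod 5). Now have (4|5).
Factor out 2: 4 = 2^2. Since 5 ≡ 5 (mod 8), (2|5) = -1, and (2|5)^2 = +1. Now have (1|5).
(1|5) = 1. Collecting the sign factors: 1.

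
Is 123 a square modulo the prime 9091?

Both 123 ≡ 3 and 9091 ≡ 3 (mod 4), so reciprocity gives (123|9091) = -(9091|123). Reduce: 9091 ≡ 112 (mod 123). Now have -(112|123).
Factor out 2: 112 = 2^4·7. Since 123 ≡ 3 (mod 8), (2|123) = -1, and (2|123)^4 = +1. Now have -(7|123).
Both 7 ≡ 3 and 123 ≡ 3 (mod 4), so reciprocity gives (7|123) = -(123|7). Reduce: 123 ≡ 4 (mod 7). Now have (4|7).
Factor out 2: 4 = 2^2. Since 7 ≡ 7 (mod 8), (2|7) = +1, and (2|7)^2 = +1. Now have (1|7).
(1|7) = 1. Collecting the sign factors: 1.
(123|9091) = 1, and 9091 is prime, so 123 is a quadratic residue mod 9091.

yes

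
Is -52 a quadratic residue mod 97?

no

(-52/97)
  = (45/97)    [-52 ≡ 45 mod 97]
  = (97/45)    [QR: 45 ≡ 1 mod 4, sign kept]
  = (7/45)    [97 ≡ 7 mod 45]
  = (45/7)    [QR: 45 ≡ 1 mod 4, sign kept]
  = (3/7)    [45 ≡ 3 mod 7]
  = -(7/3)    [QR: both ≡ 3 mod 4, sign flips]
  = -(1/3)    [7 ≡ 1 mod 3]
  = -1    [(1/3) = 1]
The Legendre symbol is -1, so x^2 ≡ -52 (mod 97) has no solution.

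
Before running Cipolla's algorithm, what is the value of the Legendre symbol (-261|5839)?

1

Reduce the numerator: -261 ≡ 5578 (mod 5839), so (-261|5839) = (5578|5839).
Factor out 2: 5578 = 2·2789. Since 5839 ≡ 7 (mod 8), (2|5839) = +1. Now have (2789|5839).
2789 ≡ 1 (mod 4), so quadratic reciprocity gives (2789|5839) = (5839|2789). Reduce: 5839 ≡ 261 (mod 2789). Now have (261|2789).
261 ≡ 1 (mod 4), so quadratic reciprocity gives (261|2789) = (2789|261). Reduce: 2789 ≡ 179 (mod 261). Now have (179|261).
261 ≡ 1 (mod 4), so quadratic reciprocity gives (179|261) = (261|179). Reduce: 261 ≡ 82 (mod 179). Now have (82|179).
Factor out 2: 82 = 2·41. Since 179 ≡ 3 (mod 8), (2|179) = -1. Now have -(41|179).
41 ≡ 1 (mod 4), so quadratic reciprocity gives (41|179) = (179|41). Reduce: 179 ≡ 15 (mod 41). Now have -(15|41).
41 ≡ 1 (mod 4), so quadratic reciprocity gives (15|41) = (41|15). Reduce: 41 ≡ 11 (mod 15). Now have -(11|15).
Both 11 ≡ 3 and 15 ≡ 3 (mod 4), so reciprocity gives (11|15) = -(15|11). Reduce: 15 ≡ 4 (mod 11). Now have (4|11).
Factor out 2: 4 = 2^2. Since 11 ≡ 3 (mod 8), (2|11) = -1, and (2|11)^2 = +1. Now have (1|11).
(1|11) = 1. Collecting the sign factors: 1.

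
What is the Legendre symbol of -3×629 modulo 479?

By multiplicativity, (-3·629 / 479) = (-3 / 479)·(629 / 479).
First factor (-3 / 479):
Pull out -1: (-3 / 479) = (-1 / 479)·(3 / 479). Since 479 ≡ 3 (mod 4), (-1 / 479) = -1. Now have -(3 / 479).
Both 3 ≡ 3 and 479 ≡ 3 (mod 4), so reciprocity gives (3 / 479) = -(479 / 3). Reduce: 479 ≡ 2 (mod 3). Now have (2 / 3).
Factor out 2: 2 = 2. Since 3 ≡ 3 (mod 8), (2 / 3) = -1. Now have -(1 / 3).
(1 / 3) = 1. Collecting the sign factors: -1.
Second factor (629 / 479):
Reduce the numerator: 629 ≡ 150 (mod 479), so (629 / 479) = (150 / 479).
Factor out 2: 150 = 2·75. Since 479 ≡ 7 (mod 8), (2 / 479) = +1. Now have (75 / 479).
Both 75 ≡ 3 and 479 ≡ 3 (mod 4), so reciprocity gives (75 / 479) = -(479 / 75). Reduce: 479 ≡ 29 (mod 75). Now have -(29 / 75).
29 ≡ 1 (mod 4), so quadratic reciprocity gives (29 / 75) = (75 / 29). Reduce: 75 ≡ 17 (mod 29). Now have -(17 / 29).
17 ≡ 1 (mod 4), so quadratic reciprocity gives (17 / 29) = (29 / 17). Reduce: 29 ≡ 12 (mod 17). Now have -(12 / 17).
Factor out 2: 12 = 2^2·3. Since 17 ≡ 1 (mod 8), (2 / 17) = +1, and (2 / 17)^2 = +1. Now have -(3 / 17).
17 ≡ 1 (mod 4), so quadratic reciprocity gives (3 / 17) = (17 / 3). Reduce: 17 ≡ 2 (mod 3). Now have -(2 / 3).
Factor out 2: 2 = 2. Since 3 ≡ 3 (mod 8), (2 / 3) = -1. Now have (1 / 3).
(1 / 3) = 1. Collecting the sign factors: 1.
Product: (-1)·(1) = -1.

-1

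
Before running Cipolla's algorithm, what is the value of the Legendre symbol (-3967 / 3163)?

-1

(-3967 / 3163)
  = -(3967 / 3163)    [3163 ≡ 3 mod 4 ⇒ (-1 / 3163) = -1]
  = -(804 / 3163)    [3967 ≡ 804 mod 3163]
  = -(201 / 3163)    [3163 ≡ 3 mod 8 ⇒ (2 / 3163)^2 = +1]
  = -(3163 / 201)    [QR: 201 ≡ 1 mod 4, sign kept]
  = -(148 / 201)    [3163 ≡ 148 mod 201]
  = -(37 / 201)    [201 ≡ 1 mod 8 ⇒ (2 / 201)^2 = +1]
  = -(201 / 37)    [QR: 37 ≡ 1 mod 4, sign kept]
  = -(16 / 37)    [201 ≡ 16 mod 37]
  = -(1 / 37)    [37 ≡ 5 mod 8 ⇒ (2 / 37)^4 = +1]
  = -1    [(1 / 37) = 1]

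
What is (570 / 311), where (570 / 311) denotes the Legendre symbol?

Reduce the numerator: 570 ≡ 259 (mod 311), so (570 / 311) = (259 / 311).
Both 259 ≡ 3 and 311 ≡ 3 (mod 4), so reciprocity gives (259 / 311) = -(311 / 259). Reduce: 311 ≡ 52 (mod 259). Now have -(52 / 259).
Factor out 2: 52 = 2^2·13. Since 259 ≡ 3 (mod 8), (2 / 259) = -1, and (2 / 259)^2 = +1. Now have -(13 / 259).
13 ≡ 1 (mod 4), so quadratic reciprocity gives (13 / 259) = (259 / 13). Reduce: 259 ≡ 12 (mod 13). Now have -(12 / 13).
Factor out 2: 12 = 2^2·3. Since 13 ≡ 5 (mod 8), (2 / 13) = -1, and (2 / 13)^2 = +1. Now have -(3 / 13).
13 ≡ 1 (mod 4), so quadratic reciprocity gives (3 / 13) = (13 / 3). Reduce: 13 ≡ 1 (mod 3). Now have -(1 / 3).
(1 / 3) = 1. Collecting the sign factors: -1.

-1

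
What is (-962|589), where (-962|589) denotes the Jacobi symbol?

-1

Pull out -1: (-962|589) = (-1|589)·(962|589). Since 589 ≡ 1 (mod 4), (-1|589) = +1. Now have (962|589).
Reduce the numerator: 962 ≡ 373 (mod 589), so (962|589) = (373|589).
373 ≡ 1 (mod 4), so quadratic reciprocity gives (373|589) = (589|373). Reduce: 589 ≡ 216 (mod 373). Now have (216|373).
Factor out 2: 216 = 2^3·27. Since 373 ≡ 5 (mod 8), (2|373) = -1, and (2|373)^3 = -1. Now have -(27|373).
373 ≡ 1 (mod 4), so quadratic reciprocity gives (27|373) = (373|27). Reduce: 373 ≡ 22 (mod 27). Now have -(22|27).
Factor out 2: 22 = 2·11. Since 27 ≡ 3 (mod 8), (2|27) = -1. Now have (11|27).
Both 11 ≡ 3 and 27 ≡ 3 (mod 4), so reciprocity gives (11|27) = -(27|11). Reduce: 27 ≡ 5 (mod 11). Now have -(5|11).
5 ≡ 1 (mod 4), so quadratic reciprocity gives (5|11) = (11|5). Reduce: 11 ≡ 1 (mod 5). Now have -(1|5).
(1|5) = 1. Collecting the sign factors: -1.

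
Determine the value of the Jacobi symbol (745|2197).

745 ≡ 1 (mod 4), so quadratic reciprocity gives (745|2197) = (2197|745). Reduce: 2197 ≡ 707 (mod 745). Now have (707|745).
745 ≡ 1 (mod 4), so quadratic reciprocity gives (707|745) = (745|707). Reduce: 745 ≡ 38 (mod 707). Now have (38|707).
Factor out 2: 38 = 2·19. Since 707 ≡ 3 (mod 8), (2|707) = -1. Now have -(19|707).
Both 19 ≡ 3 and 707 ≡ 3 (mod 4), so reciprocity gives (19|707) = -(707|19). Reduce: 707 ≡ 4 (mod 19). Now have (4|19).
Factor out 2: 4 = 2^2. Since 19 ≡ 3 (mod 8), (2|19) = -1, and (2|19)^2 = +1. Now have (1|19).
(1|19) = 1. Collecting the sign factors: 1.

1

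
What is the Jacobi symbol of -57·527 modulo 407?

1

By multiplicativity, (-57·527/407) = (-57/407)·(527/407).
First factor (-57/407):
(-57/407)
  = -(57/407)    [407 ≡ 3 mod 4 ⇒ (-1/407) = -1]
  = -(407/57)    [QR: 57 ≡ 1 mod 4, sign kept]
  = -(8/57)    [407 ≡ 8 mod 57]
  = -(1/57)    [57 ≡ 1 mod 8 ⇒ (2/57)^3 = +1]
  = -1    [(1/57) = 1]
Second factor (527/407):
(527/407)
  = (120/407)    [527 ≡ 120 mod 407]
  = (15/407)    [407 ≡ 7 mod 8 ⇒ (2/407)^3 = +1]
  = -(407/15)    [QR: both ≡ 3 mod 4, sign flips]
  = -(2/15)    [407 ≡ 2 mod 15]
  = -(1/15)    [15 ≡ 7 mod 8 ⇒ (2/15) = +1]
  = -1    [(1/15) = 1]
Product: (-1)·(-1) = 1.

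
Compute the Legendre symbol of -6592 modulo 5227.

(-6592/5227)
  = (3862/5227)    [-6592 ≡ 3862 mod 5227]
  = -(1931/5227)    [5227 ≡ 3 mod 8 ⇒ (2/5227) = -1]
  = (5227/1931)    [QR: both ≡ 3 mod 4, sign flips]
  = (1365/1931)    [5227 ≡ 1365 mod 1931]
  = (1931/1365)    [QR: 1365 ≡ 1 mod 4, sign kept]
  = (566/1365)    [1931 ≡ 566 mod 1365]
  = -(283/1365)    [1365 ≡ 5 mod 8 ⇒ (2/1365) = -1]
  = -(1365/283)    [QR: 1365 ≡ 1 mod 4, sign kept]
  = -(233/283)    [1365 ≡ 233 mod 283]
  = -(283/233)    [QR: 233 ≡ 1 mod 4, sign kept]
  = -(50/233)    [283 ≡ 50 mod 233]
  = -(25/233)    [233 ≡ 1 mod 8 ⇒ (2/233) = +1]
  = -(233/25)    [QR: 25 ≡ 1 mod 4, sign kept]
  = -(8/25)    [233 ≡ 8 mod 25]
  = -(1/25)    [25 ≡ 1 mod 8 ⇒ (2/25)^3 = +1]
  = -1    [(1/25) = 1]

-1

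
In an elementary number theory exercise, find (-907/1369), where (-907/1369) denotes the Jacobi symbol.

Reduce the numerator: -907 ≡ 462 (mod 1369), so (-907/1369) = (462/1369).
Factor out 2: 462 = 2·231. Since 1369 ≡ 1 (mod 8), (2/1369) = +1. Now have (231/1369).
1369 ≡ 1 (mod 4), so quadratic reciprocity gives (231/1369) = (1369/231). Reduce: 1369 ≡ 214 (mod 231). Now have (214/231).
Factor out 2: 214 = 2·107. Since 231 ≡ 7 (mod 8), (2/231) = +1. Now have (107/231).
Both 107 ≡ 3 and 231 ≡ 3 (mod 4), so reciprocity gives (107/231) = -(231/107). Reduce: 231 ≡ 17 (mod 107). Now have -(17/107).
17 ≡ 1 (mod 4), so quadratic reciprocity gives (17/107) = (107/17). Reduce: 107 ≡ 5 (mod 17). Now have -(5/17).
5 ≡ 1 (mod 4), so quadratic reciprocity gives (5/17) = (17/5). Reduce: 17 ≡ 2 (mod 5). Now have -(2/5).
Factor out 2: 2 = 2. Since 5 ≡ 5 (mod 8), (2/5) = -1. Now have (1/5).
(1/5) = 1. Collecting the sign factors: 1.

1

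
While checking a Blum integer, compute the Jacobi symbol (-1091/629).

(-1091/629)
  = (1091/629)    [629 ≡ 1 mod 4 ⇒ (-1/629) = +1]
  = (462/629)    [1091 ≡ 462 mod 629]
  = -(231/629)    [629 ≡ 5 mod 8 ⇒ (2/629) = -1]
  = -(629/231)    [QR: 629 ≡ 1 mod 4, sign kept]
  = -(167/231)    [629 ≡ 167 mod 231]
  = (231/167)    [QR: both ≡ 3 mod 4, sign flips]
  = (64/167)    [231 ≡ 64 mod 167]
  = (1/167)    [167 ≡ 7 mod 8 ⇒ (2/167)^6 = +1]
  = 1    [(1/167) = 1]

1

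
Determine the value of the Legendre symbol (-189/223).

Pull out -1: (-189/223) = (-1/223)·(189/223). Since 223 ≡ 3 (mod 4), (-1/223) = -1. Now have -(189/223).
189 ≡ 1 (mod 4), so quadratic reciprocity gives (189/223) = (223/189). Reduce: 223 ≡ 34 (mod 189). Now have -(34/189).
Factor out 2: 34 = 2·17. Since 189 ≡ 5 (mod 8), (2/189) = -1. Now have (17/189).
17 ≡ 1 (mod 4), so quadratic reciprocity gives (17/189) = (189/17). Reduce: 189 ≡ 2 (mod 17). Now have (2/17).
Factor out 2: 2 = 2. Since 17 ≡ 1 (mod 8), (2/17) = +1. Now have (1/17).
(1/17) = 1. Collecting the sign factors: 1.

1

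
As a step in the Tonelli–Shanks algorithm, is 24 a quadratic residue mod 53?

yes

Factor out 2: 24 = 2^3·3. Since 53 ≡ 5 (mod 8), (2|53) = -1, and (2|53)^3 = -1. Now have -(3|53).
53 ≡ 1 (mod 4), so quadratic reciprocity gives (3|53) = (53|3). Reduce: 53 ≡ 2 (mod 3). Now have -(2|3).
Factor out 2: 2 = 2. Since 3 ≡ 3 (mod 8), (2|3) = -1. Now have (1|3).
(1|3) = 1. Collecting the sign factors: 1.
The Legendre symbol is 1, so x^2 ≡ 24 (mod 53) has solution.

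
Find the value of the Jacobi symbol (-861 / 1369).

Reduce the numerator: -861 ≡ 508 (mod 1369), so (-861 / 1369) = (508 / 1369).
Factor out 2: 508 = 2^2·127. Since 1369 ≡ 1 (mod 8), (2 / 1369) = +1, and (2 / 1369)^2 = +1. Now have (127 / 1369).
1369 ≡ 1 (mod 4), so quadratic reciprocity gives (127 / 1369) = (1369 / 127). Reduce: 1369 ≡ 99 (mod 127). Now have (99 / 127).
Both 99 ≡ 3 and 127 ≡ 3 (mod 4), so reciprocity gives (99 / 127) = -(127 / 99). Reduce: 127 ≡ 28 (mod 99). Now have -(28 / 99).
Factor out 2: 28 = 2^2·7. Since 99 ≡ 3 (mod 8), (2 / 99) = -1, and (2 / 99)^2 = +1. Now have -(7 / 99).
Both 7 ≡ 3 and 99 ≡ 3 (mod 4), so reciprocity gives (7 / 99) = -(99 / 7). Reduce: 99 ≡ 1 (mod 7). Now have (1 / 7).
(1 / 7) = 1. Collecting the sign factors: 1.

1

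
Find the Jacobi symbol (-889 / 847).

Pull out -1: (-889 / 847) = (-1 / 847)·(889 / 847). Since 847 ≡ 3 (mod 4), (-1 / 847) = -1. Now have -(889 / 847).
Reduce the numerator: 889 ≡ 42 (mod 847), so (889 / 847) = (42 / 847).
Factor out 2: 42 = 2·21. Since 847 ≡ 7 (mod 8), (2 / 847) = +1. Now have -(21 / 847).
21 ≡ 1 (mod 4), so quadratic reciprocity gives (21 / 847) = (847 / 21). Reduce: 847 ≡ 7 (mod 21). Now have -(7 / 21).
21 ≡ 1 (mod 4), so quadratic reciprocity gives (7 / 21) = (21 / 7). Reduce: 21 ≡ 0 (mod 7). Now have -(0 / 7).
The numerator is now 0 with denominator 7 > 1: the symbol is 0.

0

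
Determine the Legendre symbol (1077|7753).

1077 ≡ 1 (mod 4), so quadratic reciprocity gives (1077|7753) = (7753|1077). Reduce: 7753 ≡ 214 (mod 1077). Now have (214|1077).
Factor out 2: 214 = 2·107. Since 1077 ≡ 5 (mod 8), (2|1077) = -1. Now have -(107|1077).
1077 ≡ 1 (mod 4), so quadratic reciprocity gives (107|1077) = (1077|107). Reduce: 1077 ≡ 7 (mod 107). Now have -(7|107).
Both 7 ≡ 3 and 107 ≡ 3 (mod 4), so reciprocity gives (7|107) = -(107|7). Reduce: 107 ≡ 2 (mod 7). Now have (2|7).
Factor out 2: 2 = 2. Since 7 ≡ 7 (mod 8), (2|7) = +1. Now have (1|7).
(1|7) = 1. Collecting the sign factors: 1.

1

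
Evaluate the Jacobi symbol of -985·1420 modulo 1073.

1

By multiplicativity, (-985·1420 / 1073) = (-985 / 1073)·(1420 / 1073).
First factor (-985 / 1073):
(-985 / 1073)
  = (88 / 1073)    [-985 ≡ 88 mod 1073]
  = (11 / 1073)    [1073 ≡ 1 mod 8 ⇒ (2 / 1073)^3 = +1]
  = (1073 / 11)    [QR: 1073 ≡ 1 mod 4, sign kept]
  = (6 / 11)    [1073 ≡ 6 mod 11]
  = -(3 / 11)    [11 ≡ 3 mod 8 ⇒ (2 / 11) = -1]
  = (11 / 3)    [QR: both ≡ 3 mod 4, sign flips]
  = (2 / 3)    [11 ≡ 2 mod 3]
  = -(1 / 3)    [3 ≡ 3 mod 8 ⇒ (2 / 3) = -1]
  = -1    [(1 / 3) = 1]
Second factor (1420 / 1073):
(1420 / 1073)
  = (347 / 1073)    [1420 ≡ 347 mod 1073]
  = (1073 / 347)    [QR: 1073 ≡ 1 mod 4, sign kept]
  = (32 / 347)    [1073 ≡ 32 mod 347]
  = -(1 / 347)    [347 ≡ 3 mod 8 ⇒ (2 / 347)^5 = -1]
  = -1    [(1 / 347) = 1]
Product: (-1)·(-1) = 1.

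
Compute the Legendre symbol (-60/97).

(-60/97)
  = (37/97)    [-60 ≡ 37 mod 97]
  = (97/37)    [QR: 37 ≡ 1 mod 4, sign kept]
  = (23/37)    [97 ≡ 23 mod 37]
  = (37/23)    [QR: 37 ≡ 1 mod 4, sign kept]
  = (14/23)    [37 ≡ 14 mod 23]
  = (7/23)    [23 ≡ 7 mod 8 ⇒ (2/23) = +1]
  = -(23/7)    [QR: both ≡ 3 mod 4, sign flips]
  = -(2/7)    [23 ≡ 2 mod 7]
  = -(1/7)    [7 ≡ 7 mod 8 ⇒ (2/7) = +1]
  = -1    [(1/7) = 1]

-1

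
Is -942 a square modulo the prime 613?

(-942|613)
  = (284|613)    [-942 ≡ 284 mod 613]
  = (71|613)    [613 ≡ 5 mod 8 ⇒ (2|613)^2 = +1]
  = (613|71)    [QR: 613 ≡ 1 mod 4, sign kept]
  = (45|71)    [613 ≡ 45 mod 71]
  = (71|45)    [QR: 45 ≡ 1 mod 4, sign kept]
  = (26|45)    [71 ≡ 26 mod 45]
  = -(13|45)    [45 ≡ 5 mod 8 ⇒ (2|45) = -1]
  = -(45|13)    [QR: 13 ≡ 1 mod 4, sign kept]
  = -(6|13)    [45 ≡ 6 mod 13]
  = (3|13)    [13 ≡ 5 mod 8 ⇒ (2|13) = -1]
  = (13|3)    [QR: 13 ≡ 1 mod 4, sign kept]
  = (1|3)    [13 ≡ 1 mod 3]
  = 1    [(1|3) = 1]
The Legendre symbol is 1, so x^2 ≡ -942 (mod 613) has solution.

yes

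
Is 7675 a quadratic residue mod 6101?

(7675|6101)
  = (1574|6101)    [7675 ≡ 1574 mod 6101]
  = -(787|6101)    [6101 ≡ 5 mod 8 ⇒ (2|6101) = -1]
  = -(6101|787)    [QR: 6101 ≡ 1 mod 4, sign kept]
  = -(592|787)    [6101 ≡ 592 mod 787]
  = -(37|787)    [787 ≡ 3 mod 8 ⇒ (2|787)^4 = +1]
  = -(787|37)    [QR: 37 ≡ 1 mod 4, sign kept]
  = -(10|37)    [787 ≡ 10 mod 37]
  = (5|37)    [37 ≡ 5 mod 8 ⇒ (2|37) = -1]
  = (37|5)    [QR: 5 ≡ 1 mod 4, sign kept]
  = (2|5)    [37 ≡ 2 mod 5]
  = -(1|5)    [5 ≡ 5 mod 8 ⇒ (2|5) = -1]
  = -1    [(1|5) = 1]
The Legendre symbol is -1, so x^2 ≡ 7675 (mod 6101) has no solution.

no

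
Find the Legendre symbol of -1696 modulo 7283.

(-1696/7283)
  = -(1696/7283)    [7283 ≡ 3 mod 4 ⇒ (-1/7283) = -1]
  = (53/7283)    [7283 ≡ 3 mod 8 ⇒ (2/7283)^5 = -1]
  = (7283/53)    [QR: 53 ≡ 1 mod 4, sign kept]
  = (22/53)    [7283 ≡ 22 mod 53]
  = -(11/53)    [53 ≡ 5 mod 8 ⇒ (2/53) = -1]
  = -(53/11)    [QR: 53 ≡ 1 mod 4, sign kept]
  = -(9/11)    [53 ≡ 9 mod 11]
  = -(11/9)    [QR: 9 ≡ 1 mod 4, sign kept]
  = -(2/9)    [11 ≡ 2 mod 9]
  = -(1/9)    [9 ≡ 1 mod 8 ⇒ (2/9) = +1]
  = -1    [(1/9) = 1]

-1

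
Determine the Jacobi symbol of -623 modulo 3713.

Pull out -1: (-623/3713) = (-1/3713)·(623/3713). Since 3713 ≡ 1 (mod 4), (-1/3713) = +1. Now have (623/3713).
3713 ≡ 1 (mod 4), so quadratic reciprocity gives (623/3713) = (3713/623). Reduce: 3713 ≡ 598 (mod 623). Now have (598/623).
Factor out 2: 598 = 2·299. Since 623 ≡ 7 (mod 8), (2/623) = +1. Now have (299/623).
Both 299 ≡ 3 and 623 ≡ 3 (mod 4), so reciprocity gives (299/623) = -(623/299). Reduce: 623 ≡ 25 (mod 299). Now have -(25/299).
25 ≡ 1 (mod 4), so quadratic reciprocity gives (25/299) = (299/25). Reduce: 299 ≡ 24 (mod 25). Now have -(24/25).
Factor out 2: 24 = 2^3·3. Since 25 ≡ 1 (mod 8), (2/25) = +1, and (2/25)^3 = +1. Now have -(3/25).
25 ≡ 1 (mod 4), so quadratic reciprocity gives (3/25) = (25/3). Reduce: 25 ≡ 1 (mod 3). Now have -(1/3).
(1/3) = 1. Collecting the sign factors: -1.

-1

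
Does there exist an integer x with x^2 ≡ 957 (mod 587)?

Reduce the numerator: 957 ≡ 370 (mod 587), so (957/587) = (370/587).
Factor out 2: 370 = 2·185. Since 587 ≡ 3 (mod 8), (2/587) = -1. Now have -(185/587).
185 ≡ 1 (mod 4), so quadratic reciprocity gives (185/587) = (587/185). Reduce: 587 ≡ 32 (mod 185). Now have -(32/185).
Factor out 2: 32 = 2^5. Since 185 ≡ 1 (mod 8), (2/185) = +1, and (2/185)^5 = +1. Now have -(1/185).
(1/185) = 1. Collecting the sign factors: -1.
(957/587) = -1, and 587 is prime, so 957 is not a quadratic residue mod 587.

no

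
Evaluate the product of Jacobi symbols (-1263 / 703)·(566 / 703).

By multiplicativity, (-1263·566 / 703) = (-1263 / 703)·(566 / 703).
First factor (-1263 / 703):
Pull out -1: (-1263 / 703) = (-1 / 703)·(1263 / 703). Since 703 ≡ 3 (mod 4), (-1 / 703) = -1. Now have -(1263 / 703).
Reduce the numerator: 1263 ≡ 560 (mod 703), so (1263 / 703) = (560 / 703).
Factor out 2: 560 = 2^4·35. Since 703 ≡ 7 (mod 8), (2 / 703) = +1, and (2 / 703)^4 = +1. Now have -(35 / 703).
Both 35 ≡ 3 and 703 ≡ 3 (mod 4), so reciprocity gives (35 / 703) = -(703 / 35). Reduce: 703 ≡ 3 (mod 35). Now have (3 / 35).
Both 3 ≡ 3 and 35 ≡ 3 (mod 4), so reciprocity gives (3 / 35) = -(35 / 3). Reduce: 35 ≡ 2 (mod 3). Now have -(2 / 3).
Factor out 2: 2 = 2. Since 3 ≡ 3 (mod 8), (2 / 3) = -1. Now have (1 / 3).
(1 / 3) = 1. Collecting the sign factors: 1.
Second factor (566 / 703):
Factor out 2: 566 = 2·283. Since 703 ≡ 7 (mod 8), (2 / 703) = +1. Now have (283 / 703).
Both 283 ≡ 3 and 703 ≡ 3 (mod 4), so reciprocity gives (283 / 703) = -(703 / 283). Reduce: 703 ≡ 137 (mod 283). Now have -(137 / 283).
137 ≡ 1 (mod 4), so quadratic reciprocity gives (137 / 283) = (283 / 137). Reduce: 283 ≡ 9 (mod 137). Now have -(9 / 137).
9 ≡ 1 (mod 4), so quadratic reciprocity gives (9 / 137) = (137 / 9). Reduce: 137 ≡ 2 (mod 9). Now have -(2 / 9).
Factor out 2: 2 = 2. Since 9 ≡ 1 (mod 8), (2 / 9) = +1. Now have -(1 / 9).
(1 / 9) = 1. Collecting the sign factors: -1.
Product: (1)·(-1) = -1.

-1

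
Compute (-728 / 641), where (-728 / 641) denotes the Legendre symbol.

Reduce the numerator: -728 ≡ 554 (mod 641), so (-728 / 641) = (554 / 641).
Factor out 2: 554 = 2·277. Since 641 ≡ 1 (mod 8), (2 / 641) = +1. Now have (277 / 641).
277 ≡ 1 (mod 4), so quadratic reciprocity gives (277 / 641) = (641 / 277). Reduce: 641 ≡ 87 (mod 277). Now have (87 / 277).
277 ≡ 1 (mod 4), so quadratic reciprocity gives (87 / 277) = (277 / 87). Reduce: 277 ≡ 16 (mod 87). Now have (16 / 87).
Factor out 2: 16 = 2^4. Since 87 ≡ 7 (mod 8), (2 / 87) = +1, and (2 / 87)^4 = +1. Now have (1 / 87).
(1 / 87) = 1. Collecting the sign factors: 1.

1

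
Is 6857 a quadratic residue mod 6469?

no

(6857/6469)
  = (388/6469)    [6857 ≡ 388 mod 6469]
  = (97/6469)    [6469 ≡ 5 mod 8 ⇒ (2/6469)^2 = +1]
  = (6469/97)    [QR: 97 ≡ 1 mod 4, sign kept]
  = (67/97)    [6469 ≡ 67 mod 97]
  = (97/67)    [QR: 97 ≡ 1 mod 4, sign kept]
  = (30/67)    [97 ≡ 30 mod 67]
  = -(15/67)    [67 ≡ 3 mod 8 ⇒ (2/67) = -1]
  = (67/15)    [QR: both ≡ 3 mod 4, sign flips]
  = (7/15)    [67 ≡ 7 mod 15]
  = -(15/7)    [QR: both ≡ 3 mod 4, sign flips]
  = -(1/7)    [15 ≡ 1 mod 7]
  = -1    [(1/7) = 1]
(6857/6469) = -1, and 6469 is prime, so 6857 is not a quadratic residue mod 6469.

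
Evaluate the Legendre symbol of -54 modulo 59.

1

(-54|59)
  = (5|59)    [-54 ≡ 5 mod 59]
  = (59|5)    [QR: 5 ≡ 1 mod 4, sign kept]
  = (4|5)    [59 ≡ 4 mod 5]
  = (1|5)    [5 ≡ 5 mod 8 ⇒ (2|5)^2 = +1]
  = 1    [(1|5) = 1]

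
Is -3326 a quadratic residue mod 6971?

Reduce the numerator: -3326 ≡ 3645 (mod 6971), so (-3326/6971) = (3645/6971).
3645 ≡ 1 (mod 4), so quadratic reciprocity gives (3645/6971) = (6971/3645). Reduce: 6971 ≡ 3326 (mod 3645). Now have (3326/3645).
Factor out 2: 3326 = 2·1663. Since 3645 ≡ 5 (mod 8), (2/3645) = -1. Now have -(1663/3645).
3645 ≡ 1 (mod 4), so quadratic reciprocity gives (1663/3645) = (3645/1663). Reduce: 3645 ≡ 319 (mod 1663). Now have -(319/1663).
Both 319 ≡ 3 and 1663 ≡ 3 (mod 4), so reciprocity gives (319/1663) = -(1663/319). Reduce: 1663 ≡ 68 (mod 319). Now have (68/319).
Factor out 2: 68 = 2^2·17. Since 319 ≡ 7 (mod 8), (2/319) = +1, and (2/319)^2 = +1. Now have (17/319).
17 ≡ 1 (mod 4), so quadratic reciprocity gives (17/319) = (319/17). Reduce: 319 ≡ 13 (mod 17). Now have (13/17).
13 ≡ 1 (mod 4), so quadratic reciprocity gives (13/17) = (17/13). Reduce: 17 ≡ 4 (mod 13). Now have (4/13).
Factor out 2: 4 = 2^2. Since 13 ≡ 5 (mod 8), (2/13) = -1, and (2/13)^2 = +1. Now have (1/13).
(1/13) = 1. Collecting the sign factors: 1.
(-3326/6971) = 1, and 6971 is prime, so -3326 is a quadratic residue mod 6971.

yes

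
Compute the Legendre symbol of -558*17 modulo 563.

-1

By multiplicativity, (-558·17 / 563) = (-558 / 563)·(17 / 563).
First factor (-558 / 563):
(-558 / 563)
  = -(558 / 563)    [563 ≡ 3 mod 4 ⇒ (-1 / 563) = -1]
  = (279 / 563)    [563 ≡ 3 mod 8 ⇒ (2 / 563) = -1]
  = -(563 / 279)    [QR: both ≡ 3 mod 4, sign flips]
  = -(5 / 279)    [563 ≡ 5 mod 279]
  = -(279 / 5)    [QR: 5 ≡ 1 mod 4, sign kept]
  = -(4 / 5)    [279 ≡ 4 mod 5]
  = -(1 / 5)    [5 ≡ 5 mod 8 ⇒ (2 / 5)^2 = +1]
  = -1    [(1 / 5) = 1]
Second factor (17 / 563):
(17 / 563)
  = (563 / 17)    [QR: 17 ≡ 1 mod 4, sign kept]
  = (2 / 17)    [563 ≡ 2 mod 17]
  = (1 / 17)    [17 ≡ 1 mod 8 ⇒ (2 / 17) = +1]
  = 1    [(1 / 17) = 1]
Product: (-1)·(1) = -1.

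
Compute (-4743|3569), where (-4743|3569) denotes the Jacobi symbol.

1

Reduce the numerator: -4743 ≡ 2395 (mod 3569), so (-4743|3569) = (2395|3569).
3569 ≡ 1 (mod 4), so quadratic reciprocity gives (2395|3569) = (3569|2395). Reduce: 3569 ≡ 1174 (mod 2395). Now have (1174|2395).
Factor out 2: 1174 = 2·587. Since 2395 ≡ 3 (mod 8), (2|2395) = -1. Now have -(587|2395).
Both 587 ≡ 3 and 2395 ≡ 3 (mod 4), so reciprocity gives (587|2395) = -(2395|587). Reduce: 2395 ≡ 47 (mod 587). Now have (47|587).
Both 47 ≡ 3 and 587 ≡ 3 (mod 4), so reciprocity gives (47|587) = -(587|47). Reduce: 587 ≡ 23 (mod 47). Now have -(23|47).
Both 23 ≡ 3 and 47 ≡ 3 (mod 4), so reciprocity gives (23|47) = -(47|23). Reduce: 47 ≡ 1 (mod 23). Now have (1|23).
(1|23) = 1. Collecting the sign factors: 1.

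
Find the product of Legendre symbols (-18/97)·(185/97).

1

By multiplicativity, (-18·185/97) = (-18/97)·(185/97).
First factor (-18/97):
(-18/97)
  = (79/97)    [-18 ≡ 79 mod 97]
  = (97/79)    [QR: 97 ≡ 1 mod 4, sign kept]
  = (18/79)    [97 ≡ 18 mod 79]
  = (9/79)    [79 ≡ 7 mod 8 ⇒ (2/79) = +1]
  = (79/9)    [QR: 9 ≡ 1 mod 4, sign kept]
  = (7/9)    [79 ≡ 7 mod 9]
  = (9/7)    [QR: 9 ≡ 1 mod 4, sign kept]
  = (2/7)    [9 ≡ 2 mod 7]
  = (1/7)    [7 ≡ 7 mod 8 ⇒ (2/7) = +1]
  = 1    [(1/7) = 1]
Second factor (185/97):
(185/97)
  = (88/97)    [185 ≡ 88 mod 97]
  = (11/97)    [97 ≡ 1 mod 8 ⇒ (2/97)^3 = +1]
  = (97/11)    [QR: 97 ≡ 1 mod 4, sign kept]
  = (9/11)    [97 ≡ 9 mod 11]
  = (11/9)    [QR: 9 ≡ 1 mod 4, sign kept]
  = (2/9)    [11 ≡ 2 mod 9]
  = (1/9)    [9 ≡ 1 mod 8 ⇒ (2/9) = +1]
  = 1    [(1/9) = 1]
Product: (1)·(1) = 1.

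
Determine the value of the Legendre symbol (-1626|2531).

1

(-1626|2531)
  = (905|2531)    [-1626 ≡ 905 mod 2531]
  = (2531|905)    [QR: 905 ≡ 1 mod 4, sign kept]
  = (721|905)    [2531 ≡ 721 mod 905]
  = (905|721)    [QR: 721 ≡ 1 mod 4, sign kept]
  = (184|721)    [905 ≡ 184 mod 721]
  = (23|721)    [721 ≡ 1 mod 8 ⇒ (2|721)^3 = +1]
  = (721|23)    [QR: 721 ≡ 1 mod 4, sign kept]
  = (8|23)    [721 ≡ 8 mod 23]
  = (1|23)    [23 ≡ 7 mod 8 ⇒ (2|23)^3 = +1]
  = 1    [(1|23) = 1]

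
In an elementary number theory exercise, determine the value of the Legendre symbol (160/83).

1

(160/83)
  = (77/83)    [160 ≡ 77 mod 83]
  = (83/77)    [QR: 77 ≡ 1 mod 4, sign kept]
  = (6/77)    [83 ≡ 6 mod 77]
  = -(3/77)    [77 ≡ 5 mod 8 ⇒ (2/77) = -1]
  = -(77/3)    [QR: 77 ≡ 1 mod 4, sign kept]
  = -(2/3)    [77 ≡ 2 mod 3]
  = (1/3)    [3 ≡ 3 mod 8 ⇒ (2/3) = -1]
  = 1    [(1/3) = 1]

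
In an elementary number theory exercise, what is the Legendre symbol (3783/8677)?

(3783/8677)
  = (8677/3783)    [QR: 8677 ≡ 1 mod 4, sign kept]
  = (1111/3783)    [8677 ≡ 1111 mod 3783]
  = -(3783/1111)    [QR: both ≡ 3 mod 4, sign flips]
  = -(450/1111)    [3783 ≡ 450 mod 1111]
  = -(225/1111)    [1111 ≡ 7 mod 8 ⇒ (2/1111) = +1]
  = -(1111/225)    [QR: 225 ≡ 1 mod 4, sign kept]
  = -(211/225)    [1111 ≡ 211 mod 225]
  = -(225/211)    [QR: 225 ≡ 1 mod 4, sign kept]
  = -(14/211)    [225 ≡ 14 mod 211]
  = (7/211)    [211 ≡ 3 mod 8 ⇒ (2/211) = -1]
  = -(211/7)    [QR: both ≡ 3 mod 4, sign flips]
  = -(1/7)    [211 ≡ 1 mod 7]
  = -1    [(1/7) = 1]

-1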